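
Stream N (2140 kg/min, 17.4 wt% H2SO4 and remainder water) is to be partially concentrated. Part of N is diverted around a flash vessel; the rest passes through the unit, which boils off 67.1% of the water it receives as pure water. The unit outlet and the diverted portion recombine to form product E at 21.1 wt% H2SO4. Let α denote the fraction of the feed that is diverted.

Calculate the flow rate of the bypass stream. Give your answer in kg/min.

1463 kg/min

All 2140×0.174 = 372.36 kg/min of H2SO4 reaches E, so E = 372.36/0.211 = 1764.7 kg/min and vapour = 375.26 kg/min.
The evaporator receives (1−α)·2140 of feed at 0.826 water and removes 0.671 of that water:
0.671×0.826×(1−α)×2140 = 375.26
(1−α) = 375.26/1186.1 = 0.3164;  α = 0.6836.
Bypass flow = 0.6836×2140 = 1462.9 kg/min.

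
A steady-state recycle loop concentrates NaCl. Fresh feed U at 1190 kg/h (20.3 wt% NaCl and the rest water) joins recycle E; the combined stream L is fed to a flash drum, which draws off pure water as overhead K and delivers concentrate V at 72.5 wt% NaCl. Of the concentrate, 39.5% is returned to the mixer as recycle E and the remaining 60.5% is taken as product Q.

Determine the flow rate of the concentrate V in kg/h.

550.7 kg/h

Overall NaCl balance (none leaves overhead): NaCl in fresh feed = NaCl in product, i.e. 1190×0.203 = (1−0.395)·V·0.725.
V = 241.57/(0.725×0.605) = 550.74 kg/h.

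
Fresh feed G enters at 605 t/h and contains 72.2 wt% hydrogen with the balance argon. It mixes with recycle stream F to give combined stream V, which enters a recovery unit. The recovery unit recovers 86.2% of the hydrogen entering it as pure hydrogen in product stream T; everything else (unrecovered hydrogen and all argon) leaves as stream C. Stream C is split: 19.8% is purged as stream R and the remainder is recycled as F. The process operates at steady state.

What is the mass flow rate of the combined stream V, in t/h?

argon enters only via G and leaves only via the purge: 605×0.278 = 0.198×(argon in C), and the recovery unit passes all argon, so argon in V = argon in C = 849.44 t/h.
hydrogen in V: m_A = 605×0.722 + (1−0.198)·(1−0.862)·m_A, so m_A = 436.81/0.8893 = 491.17 t/h.
V = 491.17 + 849.44 = 1340.6 t/h.

1341 t/h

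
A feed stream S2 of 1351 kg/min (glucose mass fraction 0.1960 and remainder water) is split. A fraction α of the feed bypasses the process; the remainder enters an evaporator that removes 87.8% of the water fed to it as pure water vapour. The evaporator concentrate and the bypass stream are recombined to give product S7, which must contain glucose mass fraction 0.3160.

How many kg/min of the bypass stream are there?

All 1351×0.196 = 264.8 kg/min of glucose reaches S7, so S7 = 264.8/0.316 = 837.96 kg/min and vapour = 513.04 kg/min.
The evaporator receives (1−α)·1351 of feed at 0.804 water and removes 0.878 of that water:
0.878×0.804×(1−α)×1351 = 513.04
(1−α) = 513.04/953.69 = 0.5380;  α = 0.4620.
Bypass flow = 0.4620×1351 = 624.23 kg/min.

624.2 kg/min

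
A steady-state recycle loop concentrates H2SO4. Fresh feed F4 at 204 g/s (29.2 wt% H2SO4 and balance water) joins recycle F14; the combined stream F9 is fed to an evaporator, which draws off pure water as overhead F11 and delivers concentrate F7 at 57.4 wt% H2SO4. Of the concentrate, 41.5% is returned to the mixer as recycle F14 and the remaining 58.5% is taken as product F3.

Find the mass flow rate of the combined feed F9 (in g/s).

Overall H2SO4 balance (none leaves overhead): H2SO4 in fresh feed = H2SO4 in product, i.e. 204×0.292 = (1−0.415)·F7·0.574.
F7 = 59.568/(0.574×0.585) = 177.4 g/s.
Recycle F14 = 0.415×177.4 = 73.62 g/s.
Combined feed F9 = 204 + 73.62 = 277.62 g/s.

277.6 g/s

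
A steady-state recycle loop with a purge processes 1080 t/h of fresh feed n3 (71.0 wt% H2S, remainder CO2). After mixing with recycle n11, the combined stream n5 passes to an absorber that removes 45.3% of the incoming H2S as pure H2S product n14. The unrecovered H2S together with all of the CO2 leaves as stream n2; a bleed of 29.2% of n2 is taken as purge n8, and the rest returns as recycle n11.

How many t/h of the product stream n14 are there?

566.9 t/h

H2S in n5: m_A = 1080×0.710 + (1−0.292)·(1−0.453)·m_A, so m_A = 766.8/0.6127 = 1251.5 t/h.
Product n14 = 0.453×1251.5 = 566.91 t/h.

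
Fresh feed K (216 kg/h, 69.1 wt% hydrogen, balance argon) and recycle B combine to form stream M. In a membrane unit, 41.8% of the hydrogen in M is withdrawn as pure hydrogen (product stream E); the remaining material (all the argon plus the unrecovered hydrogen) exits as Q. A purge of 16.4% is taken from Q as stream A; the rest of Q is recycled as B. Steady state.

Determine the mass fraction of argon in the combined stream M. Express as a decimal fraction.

argon enters only via K and leaves only via the purge: 216×0.309 = 0.164×(argon in Q), and the membrane unit passes all argon, so argon in M = argon in Q = 406.98 kg/h.
hydrogen in M: m_A = 216×0.691 + (1−0.164)·(1−0.418)·m_A, so m_A = 149.26/0.5134 = 290.69 kg/h.
M = 290.69 + 406.98 = 697.67 kg/h.
argon fraction in M = 406.98/697.67 = 0.583.

0.583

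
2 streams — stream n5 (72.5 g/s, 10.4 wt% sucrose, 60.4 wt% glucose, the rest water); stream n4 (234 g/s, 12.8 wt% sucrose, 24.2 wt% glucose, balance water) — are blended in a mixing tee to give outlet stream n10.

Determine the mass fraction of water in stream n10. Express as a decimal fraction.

0.550

Total flow out = 72.5 + 234 = 306.5 g/s.
water in = 72.5×0.292 + 234×0.630 = 168.59 g/s.
water mass fraction in n10 = 168.59/306.5 = 0.550.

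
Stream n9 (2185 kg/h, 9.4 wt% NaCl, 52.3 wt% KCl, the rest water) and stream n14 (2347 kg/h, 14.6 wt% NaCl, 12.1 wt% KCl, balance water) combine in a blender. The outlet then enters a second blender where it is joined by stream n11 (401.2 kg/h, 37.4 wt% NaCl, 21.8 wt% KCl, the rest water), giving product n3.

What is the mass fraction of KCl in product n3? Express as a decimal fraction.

Overall, product flow = 4933.2 kg/h.
KCl in = 2185×0.523 + 2347×0.121 + 401.2×0.218 = 1514.2 kg/h.
KCl fraction in n3 = 0.3069.

0.3069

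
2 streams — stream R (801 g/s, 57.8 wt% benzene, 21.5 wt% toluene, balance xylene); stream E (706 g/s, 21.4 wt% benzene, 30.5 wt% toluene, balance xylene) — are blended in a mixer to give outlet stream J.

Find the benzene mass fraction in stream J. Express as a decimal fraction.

0.4075

Total flow out = 801 + 706 = 1507 g/s.
benzene in = 801×0.578 + 706×0.214 = 614.06 g/s.
benzene mass fraction in J = 614.06/1507 = 0.4075.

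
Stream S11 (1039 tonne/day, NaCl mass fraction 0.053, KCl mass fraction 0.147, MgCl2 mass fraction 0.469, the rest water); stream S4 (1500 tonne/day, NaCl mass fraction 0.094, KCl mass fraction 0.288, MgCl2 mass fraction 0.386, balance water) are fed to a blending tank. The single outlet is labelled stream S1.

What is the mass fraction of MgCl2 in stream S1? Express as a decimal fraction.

0.420

Total flow out = 1039 + 1500 = 2539 tonne/day.
MgCl2 in = 1039×0.469 + 1500×0.386 = 1066.3 tonne/day.
MgCl2 mass fraction in S1 = 1066.3/2539 = 0.420.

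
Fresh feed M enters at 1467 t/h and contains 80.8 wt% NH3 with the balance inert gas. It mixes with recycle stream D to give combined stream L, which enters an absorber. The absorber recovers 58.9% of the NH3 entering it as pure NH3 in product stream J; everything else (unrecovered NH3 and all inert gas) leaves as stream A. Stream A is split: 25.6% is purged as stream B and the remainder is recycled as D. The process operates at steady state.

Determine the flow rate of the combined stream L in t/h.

inert gas enters only via M and leaves only via the purge: 1467×0.192 = 0.256×(inert gas in A), and the absorber passes all inert gas, so inert gas in L = inert gas in A = 1100.2 t/h.
NH3 in L: m_A = 1467×0.808 + (1−0.256)·(1−0.589)·m_A, so m_A = 1185.3/0.6942 = 1707.4 t/h.
L = 1707.4 + 1100.2 = 2807.7 t/h.

2808 t/h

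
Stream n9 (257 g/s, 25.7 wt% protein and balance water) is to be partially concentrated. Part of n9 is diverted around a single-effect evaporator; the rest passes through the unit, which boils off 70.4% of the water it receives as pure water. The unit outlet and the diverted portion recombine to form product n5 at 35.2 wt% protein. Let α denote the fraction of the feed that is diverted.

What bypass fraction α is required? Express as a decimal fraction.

0.484

All 257×0.257 = 66.049 g/s of protein reaches n5, so n5 = 66.049/0.352 = 187.64 g/s and vapour = 69.361 g/s.
The evaporator receives (1−α)·257 of feed at 0.743 water and removes 0.704 of that water:
0.704×0.743×(1−α)×257 = 69.361
(1−α) = 69.361/134.43 = 0.5160;  α = 0.4840.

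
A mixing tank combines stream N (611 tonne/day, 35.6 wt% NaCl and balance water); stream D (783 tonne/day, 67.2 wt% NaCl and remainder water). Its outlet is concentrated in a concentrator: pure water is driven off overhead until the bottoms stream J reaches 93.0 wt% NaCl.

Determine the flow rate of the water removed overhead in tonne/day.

594.3 tonne/day

NaCl entering = 611×0.356 + 783×0.672 = 743.69 tonne/day.
All NaCl reports to J, so J = 743.69/0.930 = 799.67 tonne/day.
Total feed = 1394 tonne/day; overhead = 1394 − 799.67 = 594.33 tonne/day.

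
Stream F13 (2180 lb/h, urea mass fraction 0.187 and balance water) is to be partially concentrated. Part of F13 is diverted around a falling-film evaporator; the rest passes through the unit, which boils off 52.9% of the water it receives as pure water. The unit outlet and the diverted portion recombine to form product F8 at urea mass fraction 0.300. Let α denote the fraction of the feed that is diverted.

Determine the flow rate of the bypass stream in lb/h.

All 2180×0.187 = 407.66 lb/h of urea reaches F8, so F8 = 407.66/0.300 = 1358.9 lb/h and vapour = 821.13 lb/h.
The evaporator receives (1−α)·2180 of feed at 0.813 water and removes 0.529 of that water:
0.529×0.813×(1−α)×2180 = 821.13
(1−α) = 821.13/937.57 = 0.8758;  α = 0.1242.
Bypass flow = 0.1242×2180 = 270.73 lb/h.

270.7 lb/h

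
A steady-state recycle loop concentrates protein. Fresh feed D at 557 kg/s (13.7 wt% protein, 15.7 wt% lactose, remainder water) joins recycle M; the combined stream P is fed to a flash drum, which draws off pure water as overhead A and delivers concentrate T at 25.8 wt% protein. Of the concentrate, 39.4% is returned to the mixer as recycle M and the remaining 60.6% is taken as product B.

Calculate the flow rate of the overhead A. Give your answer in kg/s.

Overall protein balance (none leaves overhead): protein in fresh feed = protein in product, i.e. 557×0.137 = (1−0.394)·T·0.258.
T = 76.309/(0.258×0.606) = 488.07 kg/s.
Recycle M = 0.394×488.07 = 192.3 kg/s.
Combined feed P = 557 + 192.3 = 749.3 kg/s.
Overhead A = P − T = 749.3 − 488.07 = 261.23 kg/s.

261.2 kg/s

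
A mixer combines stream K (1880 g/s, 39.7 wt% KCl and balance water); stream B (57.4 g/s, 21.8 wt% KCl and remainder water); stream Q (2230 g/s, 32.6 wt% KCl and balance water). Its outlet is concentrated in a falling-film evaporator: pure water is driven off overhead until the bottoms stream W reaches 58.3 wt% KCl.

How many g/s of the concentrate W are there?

2549 g/s

KCl entering = 1880×0.397 + 57.4×0.218 + 2230×0.326 = 1485.9 g/s.
All KCl reports to W, so W = 1485.9/0.583 = 2548.6 g/s.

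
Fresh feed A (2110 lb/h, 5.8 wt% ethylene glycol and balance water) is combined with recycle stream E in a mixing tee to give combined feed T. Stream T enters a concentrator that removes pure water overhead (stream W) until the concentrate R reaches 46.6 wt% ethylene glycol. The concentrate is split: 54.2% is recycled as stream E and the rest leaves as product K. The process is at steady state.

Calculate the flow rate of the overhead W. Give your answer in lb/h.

Overall ethylene glycol balance (none leaves overhead): ethylene glycol in fresh feed = ethylene glycol in product, i.e. 2110×0.058 = (1−0.542)·R·0.466.
R = 122.38/(0.466×0.458) = 573.4 lb/h.
Recycle E = 0.542×573.4 = 310.78 lb/h.
Combined feed T = 2110 + 310.78 = 2420.8 lb/h.
Overhead W = T − R = 2420.8 − 573.4 = 1847.4 lb/h.

1847 lb/h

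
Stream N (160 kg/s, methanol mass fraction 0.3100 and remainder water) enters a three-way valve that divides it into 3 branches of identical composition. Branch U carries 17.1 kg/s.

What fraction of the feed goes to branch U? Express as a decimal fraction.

0.107

Fraction to U = 17.1/160 = 0.1069.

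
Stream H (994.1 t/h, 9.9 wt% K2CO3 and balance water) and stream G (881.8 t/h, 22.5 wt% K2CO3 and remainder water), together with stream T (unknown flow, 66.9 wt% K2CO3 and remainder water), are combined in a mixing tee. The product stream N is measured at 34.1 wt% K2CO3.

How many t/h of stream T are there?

Let T be the unknown flow. Total out = 1875.9 + T.
K2CO3 balance: 296.82 + 0.669·T = 0.341·(1875.9 + T)
(0.669 − 0.341)·T = 0.341×1875.9 − 296.82 = 342.86
T = 342.86 / 0.328 = 1045.3 t/h

1045 t/h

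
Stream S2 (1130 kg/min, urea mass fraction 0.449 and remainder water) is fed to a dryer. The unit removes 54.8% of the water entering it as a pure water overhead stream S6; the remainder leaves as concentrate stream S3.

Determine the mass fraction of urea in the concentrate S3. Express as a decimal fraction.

urea is not removed: 1130×0.449 = 507.37 kg/min of urea enters S3.
water entering = 1130×0.551 = 622.63 kg/min; overhead removed = 0.548×622.63 = 341.2 kg/min.
Concentrate = 1130 − 341.2 = 788.8 kg/min.
Mass fraction = 507.37/788.8 = 0.643.

0.643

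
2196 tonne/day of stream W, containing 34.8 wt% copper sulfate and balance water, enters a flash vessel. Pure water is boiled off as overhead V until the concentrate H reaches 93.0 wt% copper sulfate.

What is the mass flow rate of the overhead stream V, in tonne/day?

copper sulfate is conserved: 2196×0.348 = 764.21 tonne/day all reports to the concentrate.
Concentrate = 764.21/(target fraction) = 821.73 tonne/day.
Overhead = 2196 − 821.73 = 1374.3 tonne/day.

1374 tonne/day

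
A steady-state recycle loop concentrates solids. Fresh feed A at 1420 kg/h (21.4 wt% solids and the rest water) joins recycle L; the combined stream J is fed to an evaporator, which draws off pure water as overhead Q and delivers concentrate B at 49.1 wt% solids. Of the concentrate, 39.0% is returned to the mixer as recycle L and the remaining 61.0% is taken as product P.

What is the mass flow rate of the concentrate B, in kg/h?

Overall solids balance (none leaves overhead): solids in fresh feed = solids in product, i.e. 1420×0.214 = (1−0.390)·B·0.491.
B = 303.88/(0.491×0.610) = 1014.6 kg/h.

1015 kg/h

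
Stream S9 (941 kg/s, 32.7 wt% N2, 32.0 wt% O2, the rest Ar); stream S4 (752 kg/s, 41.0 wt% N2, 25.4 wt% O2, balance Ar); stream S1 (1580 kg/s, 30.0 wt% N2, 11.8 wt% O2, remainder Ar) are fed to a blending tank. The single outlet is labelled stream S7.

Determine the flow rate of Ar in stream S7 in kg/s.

1504 kg/s

Ar out = Ar in = 941×0.353 + 752×0.336 + 1580×0.582 = 1504.4 kg/s.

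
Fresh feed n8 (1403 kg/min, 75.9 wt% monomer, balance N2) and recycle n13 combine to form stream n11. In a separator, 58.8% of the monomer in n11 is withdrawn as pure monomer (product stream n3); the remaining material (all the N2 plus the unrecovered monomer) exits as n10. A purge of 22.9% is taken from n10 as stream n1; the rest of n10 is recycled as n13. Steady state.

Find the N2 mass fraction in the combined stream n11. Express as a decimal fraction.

0.486

N2 enters only via n8 and leaves only via the purge: 1403×0.241 = 0.229×(N2 in n10), and the separator passes all N2, so N2 in n11 = N2 in n10 = 1476.5 kg/min.
monomer in n11: m_A = 1403×0.759 + (1−0.229)·(1−0.588)·m_A, so m_A = 1064.9/0.6823 = 1560.6 kg/min.
n11 = 1560.6 + 1476.5 = 3037.1 kg/min.
N2 fraction in n11 = 1476.5/3037.1 = 0.486.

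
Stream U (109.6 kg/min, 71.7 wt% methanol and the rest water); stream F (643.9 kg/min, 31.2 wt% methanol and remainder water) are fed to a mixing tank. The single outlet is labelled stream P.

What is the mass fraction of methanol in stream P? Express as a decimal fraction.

0.371

Total flow out = 109.6 + 643.9 = 753.5 kg/min.
methanol in = 109.6×0.717 + 643.9×0.312 = 279.48 kg/min.
methanol mass fraction in P = 279.48/753.5 = 0.371.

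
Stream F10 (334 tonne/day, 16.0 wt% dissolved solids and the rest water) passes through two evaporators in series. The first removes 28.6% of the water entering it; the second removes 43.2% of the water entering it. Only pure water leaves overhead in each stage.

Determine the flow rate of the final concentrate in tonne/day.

167.2 tonne/day

water in feed = 334×0.840 = 280.56 tonne/day.
After stage 1: water left = (1−0.286)×280.56 = 200.32; stream total = 253.76 tonne/day.
After stage 2: water left = (1−0.432)×200.32 = 113.78; final concentrate = 167.22 tonne/day.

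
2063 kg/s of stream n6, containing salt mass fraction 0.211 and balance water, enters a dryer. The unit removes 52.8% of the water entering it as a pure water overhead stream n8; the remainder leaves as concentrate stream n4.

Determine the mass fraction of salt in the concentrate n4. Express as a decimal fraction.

0.362

salt is not removed: 2063×0.211 = 435.29 kg/s of salt enters n4.
water entering = 2063×0.789 = 1627.7 kg/s; overhead removed = 0.528×1627.7 = 859.43 kg/s.
Concentrate = 2063 − 859.43 = 1203.6 kg/s.
Mass fraction = 435.29/1203.6 = 0.362.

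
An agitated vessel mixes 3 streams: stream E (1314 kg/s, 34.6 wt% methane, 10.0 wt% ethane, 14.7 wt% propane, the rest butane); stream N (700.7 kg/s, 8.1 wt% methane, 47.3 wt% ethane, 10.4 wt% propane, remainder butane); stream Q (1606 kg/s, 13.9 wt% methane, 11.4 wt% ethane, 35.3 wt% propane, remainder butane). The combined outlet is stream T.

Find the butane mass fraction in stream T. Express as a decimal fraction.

Total flow out = 1314 + 700.7 + 1606 = 3620.7 kg/s.
butane in = 1314×0.407 + 700.7×0.342 + 1606×0.394 = 1407.2 kg/s.
butane mass fraction in T = 1407.2/3620.7 = 0.389.

0.389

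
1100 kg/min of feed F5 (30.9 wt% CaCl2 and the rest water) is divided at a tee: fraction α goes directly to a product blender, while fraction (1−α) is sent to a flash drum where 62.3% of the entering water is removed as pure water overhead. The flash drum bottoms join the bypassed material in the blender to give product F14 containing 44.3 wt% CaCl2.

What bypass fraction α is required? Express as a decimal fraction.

All 1100×0.309 = 339.9 kg/min of CaCl2 reaches F14, so F14 = 339.9/0.443 = 767.27 kg/min and vapour = 332.73 kg/min.
The evaporator receives (1−α)·1100 of feed at 0.691 water and removes 0.623 of that water:
0.623×0.691×(1−α)×1100 = 332.73
(1−α) = 332.73/473.54 = 0.7026;  α = 0.2974.

0.297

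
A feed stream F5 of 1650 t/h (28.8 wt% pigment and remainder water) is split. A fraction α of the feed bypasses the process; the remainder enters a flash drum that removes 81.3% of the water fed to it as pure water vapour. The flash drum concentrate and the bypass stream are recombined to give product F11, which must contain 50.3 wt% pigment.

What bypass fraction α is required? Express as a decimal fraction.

All 1650×0.288 = 475.2 t/h of pigment reaches F11, so F11 = 475.2/0.503 = 944.73 t/h and vapour = 705.27 t/h.
The evaporator receives (1−α)·1650 of feed at 0.712 water and removes 0.813 of that water:
0.813×0.712×(1−α)×1650 = 705.27
(1−α) = 705.27/955.11 = 0.7384;  α = 0.2616.

0.262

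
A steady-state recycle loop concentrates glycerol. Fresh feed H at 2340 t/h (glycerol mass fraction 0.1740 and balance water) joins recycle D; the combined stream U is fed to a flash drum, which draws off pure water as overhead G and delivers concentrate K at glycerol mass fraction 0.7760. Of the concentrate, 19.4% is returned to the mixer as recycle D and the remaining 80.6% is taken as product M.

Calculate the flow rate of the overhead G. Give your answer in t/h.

1815 t/h

Overall glycerol balance (none leaves overhead): glycerol in fresh feed = glycerol in product, i.e. 2340×0.174 = (1−0.194)·K·0.776.
K = 407.16/(0.776×0.806) = 650.98 t/h.
Recycle D = 0.194×650.98 = 126.29 t/h.
Combined feed U = 2340 + 126.29 = 2466.3 t/h.
Overhead G = U − K = 2466.3 − 650.98 = 1815.3 t/h.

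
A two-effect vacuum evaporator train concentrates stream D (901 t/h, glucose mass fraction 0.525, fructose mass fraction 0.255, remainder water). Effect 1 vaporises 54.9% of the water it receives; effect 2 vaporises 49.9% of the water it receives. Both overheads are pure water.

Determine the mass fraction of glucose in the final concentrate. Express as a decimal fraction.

0.633

water in feed = 901×0.220 = 198.22 t/h.
After stage 1: water left = (1−0.549)×198.22 = 89.397; stream total = 792.18 t/h.
After stage 2: water left = (1−0.499)×89.397 = 44.788; final concentrate = 747.57 t/h.
glucose fraction = 473.03/747.57 = 0.633.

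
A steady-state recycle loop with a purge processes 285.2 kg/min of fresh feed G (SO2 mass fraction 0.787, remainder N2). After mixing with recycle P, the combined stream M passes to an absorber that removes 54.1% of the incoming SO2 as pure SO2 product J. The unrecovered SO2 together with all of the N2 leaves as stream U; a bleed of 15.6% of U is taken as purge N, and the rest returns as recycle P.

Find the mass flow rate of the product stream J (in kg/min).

198.2 kg/min

SO2 in M: m_A = 285.2×0.787 + (1−0.156)·(1−0.541)·m_A, so m_A = 224.45/0.6126 = 366.39 kg/min.
Product J = 0.541×366.39 = 198.22 kg/min.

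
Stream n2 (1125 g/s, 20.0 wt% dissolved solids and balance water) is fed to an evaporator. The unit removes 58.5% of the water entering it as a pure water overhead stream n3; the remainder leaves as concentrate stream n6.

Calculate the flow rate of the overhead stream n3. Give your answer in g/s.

water entering = 1125×0.800 = 900 g/s; overhead removed = 0.585×900 = 526.5 g/s.

526.5 g/s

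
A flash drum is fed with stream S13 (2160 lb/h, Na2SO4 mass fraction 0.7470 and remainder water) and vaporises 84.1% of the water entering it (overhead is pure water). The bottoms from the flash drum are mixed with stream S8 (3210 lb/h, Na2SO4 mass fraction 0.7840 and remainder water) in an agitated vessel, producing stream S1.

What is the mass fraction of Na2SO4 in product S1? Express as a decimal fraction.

0.8411

Vapour removed = 0.841×0.253×2160 = 459.59 lb/h; concentrate = 1700.4 lb/h.
Na2SO4 reaching the mixer = 1613.5 (from concentrate) + 3210×0.784 = 4130.2 lb/h.
Product flow = 1700.4 + 3210 = 4910.4 lb/h; Na2SO4 fraction = 0.8411.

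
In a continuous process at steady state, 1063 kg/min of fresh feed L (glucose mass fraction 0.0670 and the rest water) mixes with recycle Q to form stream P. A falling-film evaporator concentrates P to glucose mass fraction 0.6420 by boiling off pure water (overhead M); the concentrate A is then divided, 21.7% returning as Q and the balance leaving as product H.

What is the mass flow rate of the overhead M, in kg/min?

952.1 kg/min

Overall glucose balance (none leaves overhead): glucose in fresh feed = glucose in product, i.e. 1063×0.067 = (1−0.217)·A·0.642.
A = 71.221/(0.642×0.783) = 141.68 kg/min.
Recycle Q = 0.217×141.68 = 30.745 kg/min.
Combined feed P = 1063 + 30.745 = 1093.7 kg/min.
Overhead M = P − A = 1093.7 − 141.68 = 952.06 kg/min.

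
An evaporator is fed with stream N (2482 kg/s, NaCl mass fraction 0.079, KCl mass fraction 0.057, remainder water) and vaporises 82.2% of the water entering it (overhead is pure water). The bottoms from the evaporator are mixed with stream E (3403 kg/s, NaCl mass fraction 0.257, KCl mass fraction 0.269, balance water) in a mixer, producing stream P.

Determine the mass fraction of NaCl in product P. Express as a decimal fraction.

Vapour removed = 0.822×0.864×2482 = 1762.7 kg/s; concentrate = 719.26 kg/s.
NaCl reaching the mixer = 196.08 (from concentrate) + 3403×0.257 = 1070.6 kg/s.
Product flow = 719.26 + 3403 = 4122.3 kg/s; NaCl fraction = 0.260.

0.260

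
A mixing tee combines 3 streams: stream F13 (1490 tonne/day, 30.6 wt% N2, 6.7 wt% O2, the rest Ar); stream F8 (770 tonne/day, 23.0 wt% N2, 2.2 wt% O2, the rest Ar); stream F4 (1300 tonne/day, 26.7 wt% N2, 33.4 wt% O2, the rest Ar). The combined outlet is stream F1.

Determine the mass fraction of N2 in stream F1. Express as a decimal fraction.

0.2753

Total flow out = 1490 + 770 + 1300 = 3560 tonne/day.
N2 in = 1490×0.306 + 770×0.230 + 1300×0.267 = 980.14 tonne/day.
N2 mass fraction in F1 = 980.14/3560 = 0.2753.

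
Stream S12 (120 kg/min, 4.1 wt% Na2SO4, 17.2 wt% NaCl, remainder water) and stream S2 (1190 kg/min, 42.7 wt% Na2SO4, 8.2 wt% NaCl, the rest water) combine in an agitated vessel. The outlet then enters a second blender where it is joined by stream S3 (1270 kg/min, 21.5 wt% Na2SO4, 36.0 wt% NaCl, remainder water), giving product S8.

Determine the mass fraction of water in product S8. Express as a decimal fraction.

Overall, product flow = 2580 kg/min.
water in = 120×0.787 + 1190×0.491 + 1270×0.425 = 1218.5 kg/min.
water fraction in S8 = 0.4723.

0.4723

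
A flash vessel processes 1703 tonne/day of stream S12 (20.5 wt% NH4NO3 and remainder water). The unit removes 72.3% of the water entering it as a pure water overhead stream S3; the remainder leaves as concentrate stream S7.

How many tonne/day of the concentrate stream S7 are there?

water entering = 1703×0.795 = 1353.9 tonne/day; overhead removed = 0.723×1353.9 = 978.86 tonne/day.
Concentrate = 1703 − 978.86 = 724.14 tonne/day.

724.1 tonne/day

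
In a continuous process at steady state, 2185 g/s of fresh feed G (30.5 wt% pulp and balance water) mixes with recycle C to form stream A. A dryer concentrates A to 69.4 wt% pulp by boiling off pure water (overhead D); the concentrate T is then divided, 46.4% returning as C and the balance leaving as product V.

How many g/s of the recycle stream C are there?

Overall pulp balance (none leaves overhead): pulp in fresh feed = pulp in product, i.e. 2185×0.305 = (1−0.464)·T·0.694.
T = 666.42/(0.694×0.536) = 1791.5 g/s.
Recycle C = 0.464×1791.5 = 831.28 g/s.

831.3 g/s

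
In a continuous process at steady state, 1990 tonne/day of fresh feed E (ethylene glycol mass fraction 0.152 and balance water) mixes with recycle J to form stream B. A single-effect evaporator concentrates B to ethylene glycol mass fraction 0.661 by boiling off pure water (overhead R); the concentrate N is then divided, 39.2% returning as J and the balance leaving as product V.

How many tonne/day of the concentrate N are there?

Overall ethylene glycol balance (none leaves overhead): ethylene glycol in fresh feed = ethylene glycol in product, i.e. 1990×0.152 = (1−0.392)·N·0.661.
N = 302.48/(0.661×0.608) = 752.65 tonne/day.

752.6 tonne/day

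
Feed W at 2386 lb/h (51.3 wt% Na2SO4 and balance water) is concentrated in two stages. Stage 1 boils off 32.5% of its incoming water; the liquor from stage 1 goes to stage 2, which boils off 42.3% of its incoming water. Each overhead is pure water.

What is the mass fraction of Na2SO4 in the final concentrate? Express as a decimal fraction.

0.730

water in feed = 2386×0.487 = 1162 lb/h.
After stage 1: water left = (1−0.325)×1162 = 784.34; stream total = 2008.4 lb/h.
After stage 2: water left = (1−0.423)×784.34 = 452.56; final concentrate = 1676.6 lb/h.
Na2SO4 fraction = 1224/1676.6 = 0.730.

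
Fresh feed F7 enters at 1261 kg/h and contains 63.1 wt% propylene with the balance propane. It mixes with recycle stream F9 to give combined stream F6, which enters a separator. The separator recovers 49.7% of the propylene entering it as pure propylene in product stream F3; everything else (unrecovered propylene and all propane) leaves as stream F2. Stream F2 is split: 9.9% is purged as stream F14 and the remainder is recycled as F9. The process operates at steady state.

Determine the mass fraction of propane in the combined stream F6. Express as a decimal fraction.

0.764

propane enters only via F7 and leaves only via the purge: 1261×0.369 = 0.099×(propane in F2), and the separator passes all propane, so propane in F6 = propane in F2 = 4700.1 kg/h.
propylene in F6: m_A = 1261×0.631 + (1−0.099)·(1−0.497)·m_A, so m_A = 795.69/0.5468 = 1455.2 kg/h.
F6 = 1455.2 + 4700.1 = 6155.3 kg/h.
propane fraction in F6 = 4700.1/6155.3 = 0.764.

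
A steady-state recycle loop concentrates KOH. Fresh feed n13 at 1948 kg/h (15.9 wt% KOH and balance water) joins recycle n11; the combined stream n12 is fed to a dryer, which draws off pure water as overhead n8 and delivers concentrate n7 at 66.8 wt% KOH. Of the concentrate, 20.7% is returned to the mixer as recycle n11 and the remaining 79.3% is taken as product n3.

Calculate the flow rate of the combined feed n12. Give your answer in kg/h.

2069 kg/h

Overall KOH balance (none leaves overhead): KOH in fresh feed = KOH in product, i.e. 1948×0.159 = (1−0.207)·n7·0.668.
n7 = 309.73/(0.668×0.793) = 584.7 kg/h.
Recycle n11 = 0.207×584.7 = 121.03 kg/h.
Combined feed n12 = 1948 + 121.03 = 2069 kg/h.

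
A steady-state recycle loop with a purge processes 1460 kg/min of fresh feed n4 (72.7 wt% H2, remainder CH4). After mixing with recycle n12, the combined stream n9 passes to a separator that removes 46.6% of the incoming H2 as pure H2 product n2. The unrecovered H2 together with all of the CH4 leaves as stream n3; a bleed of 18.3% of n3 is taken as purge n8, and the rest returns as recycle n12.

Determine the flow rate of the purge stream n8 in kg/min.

582.6 kg/min

CH4 enters only via n4 and leaves only via the purge: 1460×0.273 = 0.183×(CH4 in n3), and the separator passes all CH4, so CH4 in n9 = CH4 in n3 = 2178 kg/min.
H2 in n9: m_A = 1460×0.727 + (1−0.183)·(1−0.466)·m_A, so m_A = 1061.4/0.5637 = 1882.9 kg/min.
n3 = (1−0.466)×1882.9 + 2178 = 3183.5 kg/min.
Purge n8 = 0.183×3183.5 = 582.58 kg/min.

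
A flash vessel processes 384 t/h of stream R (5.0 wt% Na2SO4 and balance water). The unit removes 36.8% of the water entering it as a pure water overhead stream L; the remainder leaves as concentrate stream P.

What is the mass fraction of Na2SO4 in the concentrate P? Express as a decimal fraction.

Na2SO4 is not removed: 384×0.050 = 19.2 t/h of Na2SO4 enters P.
water entering = 384×0.950 = 364.8 t/h; overhead removed = 0.368×364.8 = 134.25 t/h.
Concentrate = 384 − 134.25 = 249.75 t/h.
Mass fraction = 19.2/249.75 = 0.0769.

0.0769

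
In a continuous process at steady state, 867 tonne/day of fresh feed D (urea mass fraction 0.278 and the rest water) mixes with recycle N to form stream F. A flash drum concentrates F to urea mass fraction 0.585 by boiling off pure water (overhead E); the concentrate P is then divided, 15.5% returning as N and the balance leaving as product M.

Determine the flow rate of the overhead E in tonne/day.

455 tonne/day

Overall urea balance (none leaves overhead): urea in fresh feed = urea in product, i.e. 867×0.278 = (1−0.155)·P·0.585.
P = 241.03/(0.585×0.845) = 487.59 tonne/day.
Recycle N = 0.155×487.59 = 75.576 tonne/day.
Combined feed F = 867 + 75.576 = 942.58 tonne/day.
Overhead E = F − P = 942.58 − 487.59 = 454.99 tonne/day.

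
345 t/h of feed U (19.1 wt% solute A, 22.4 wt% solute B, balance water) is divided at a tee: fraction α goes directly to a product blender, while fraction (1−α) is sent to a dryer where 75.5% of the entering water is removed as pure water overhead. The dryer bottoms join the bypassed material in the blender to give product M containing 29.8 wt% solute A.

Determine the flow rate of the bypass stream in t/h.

64.53 t/h

All 345×0.191 = 65.895 t/h of solute A reaches M, so M = 65.895/0.298 = 221.12 t/h and vapour = 123.88 t/h.
The evaporator receives (1−α)·345 of feed at 0.585 water and removes 0.755 of that water:
0.755×0.585×(1−α)×345 = 123.88
(1−α) = 123.88/152.38 = 0.8130;  α = 0.1870.
Bypass flow = 0.1870×345 = 64.532 t/h.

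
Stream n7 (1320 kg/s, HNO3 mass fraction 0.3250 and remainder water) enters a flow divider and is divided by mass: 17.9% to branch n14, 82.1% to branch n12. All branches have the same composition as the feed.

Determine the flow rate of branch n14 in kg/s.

Branch n14 flow = 0.179×1320 = 236.28 kg/s.

236.3 kg/s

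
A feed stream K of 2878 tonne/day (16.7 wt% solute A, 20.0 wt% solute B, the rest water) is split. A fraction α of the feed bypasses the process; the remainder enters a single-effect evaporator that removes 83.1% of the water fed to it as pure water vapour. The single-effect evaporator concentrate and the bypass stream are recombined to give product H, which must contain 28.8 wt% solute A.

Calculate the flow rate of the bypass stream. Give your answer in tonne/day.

579.3 tonne/day

All 2878×0.167 = 480.63 tonne/day of solute A reaches H, so H = 480.63/0.288 = 1668.8 tonne/day and vapour = 1209.2 tonne/day.
The evaporator receives (1−α)·2878 of feed at 0.633 water and removes 0.831 of that water:
0.831×0.633×(1−α)×2878 = 1209.2
(1−α) = 1209.2/1513.9 = 0.7987;  α = 0.2013.
Bypass flow = 0.2013×2878 = 579.32 tonne/day.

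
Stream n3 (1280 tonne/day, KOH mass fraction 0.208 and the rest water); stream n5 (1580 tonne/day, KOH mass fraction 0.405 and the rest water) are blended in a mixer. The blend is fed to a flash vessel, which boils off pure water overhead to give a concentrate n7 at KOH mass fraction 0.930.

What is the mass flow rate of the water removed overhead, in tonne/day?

1886 tonne/day

KOH entering = 1280×0.208 + 1580×0.405 = 906.14 tonne/day.
All KOH reports to n7, so n7 = 906.14/0.930 = 974.34 tonne/day.
Total feed = 2860 tonne/day; overhead = 2860 − 974.34 = 1885.7 tonne/day.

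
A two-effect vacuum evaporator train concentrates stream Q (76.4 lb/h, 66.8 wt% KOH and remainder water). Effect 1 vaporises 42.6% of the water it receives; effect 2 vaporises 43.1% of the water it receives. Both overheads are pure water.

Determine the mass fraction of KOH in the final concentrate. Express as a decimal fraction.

water in feed = 76.4×0.332 = 25.365 lb/h.
After stage 1: water left = (1−0.426)×25.365 = 14.559; stream total = 65.595 lb/h.
After stage 2: water left = (1−0.431)×14.559 = 8.2843; final concentrate = 59.319 lb/h.
KOH fraction = 51.035/59.319 = 0.860.

0.860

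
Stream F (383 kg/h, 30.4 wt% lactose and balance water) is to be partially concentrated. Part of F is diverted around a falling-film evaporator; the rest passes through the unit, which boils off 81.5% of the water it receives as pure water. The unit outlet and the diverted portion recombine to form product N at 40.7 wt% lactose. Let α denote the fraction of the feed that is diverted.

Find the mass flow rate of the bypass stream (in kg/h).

212.1 kg/h

All 383×0.304 = 116.43 kg/h of lactose reaches N, so N = 116.43/0.407 = 286.07 kg/h and vapour = 96.926 kg/h.
The evaporator receives (1−α)·383 of feed at 0.696 water and removes 0.815 of that water:
0.815×0.696×(1−α)×383 = 96.926
(1−α) = 96.926/217.25 = 0.4461;  α = 0.5539.
Bypass flow = 0.5539×383 = 212.13 kg/h.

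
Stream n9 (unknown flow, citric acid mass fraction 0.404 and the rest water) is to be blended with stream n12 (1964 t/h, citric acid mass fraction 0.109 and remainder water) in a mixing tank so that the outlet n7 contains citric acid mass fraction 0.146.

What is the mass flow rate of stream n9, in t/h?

281.7 t/h

Let n9 be the unknown flow. Total out = 1964 + n9.
citric acid balance: 214.08 + 0.404·n9 = 0.146·(1964 + n9)
(0.404 − 0.146)·n9 = 0.146×1964 − 214.08 = 72.668
n9 = 72.668 / 0.258 = 281.66 t/h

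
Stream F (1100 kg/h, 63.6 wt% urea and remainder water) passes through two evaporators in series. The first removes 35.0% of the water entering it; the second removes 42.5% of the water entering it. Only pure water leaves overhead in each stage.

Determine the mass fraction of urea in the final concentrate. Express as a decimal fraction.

water in feed = 1100×0.364 = 400.4 kg/h.
After stage 1: water left = (1−0.350)×400.4 = 260.26; stream total = 959.86 kg/h.
After stage 2: water left = (1−0.425)×260.26 = 149.65; final concentrate = 849.25 kg/h.
urea fraction = 699.6/849.25 = 0.824.

0.824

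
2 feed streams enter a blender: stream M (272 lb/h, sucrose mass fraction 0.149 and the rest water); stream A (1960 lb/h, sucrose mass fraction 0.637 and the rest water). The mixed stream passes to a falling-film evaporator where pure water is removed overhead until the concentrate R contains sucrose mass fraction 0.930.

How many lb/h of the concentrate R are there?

1386 lb/h

sucrose entering = 272×0.149 + 1960×0.637 = 1289 lb/h.
All sucrose reports to R, so R = 1289/0.930 = 1386.1 lb/h.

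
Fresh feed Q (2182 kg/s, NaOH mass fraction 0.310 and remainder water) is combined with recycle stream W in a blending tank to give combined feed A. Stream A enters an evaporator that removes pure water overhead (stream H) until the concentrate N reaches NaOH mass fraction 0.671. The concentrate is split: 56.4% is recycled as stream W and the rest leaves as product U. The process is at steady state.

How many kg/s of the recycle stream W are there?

1304 kg/s

Overall NaOH balance (none leaves overhead): NaOH in fresh feed = NaOH in product, i.e. 2182×0.310 = (1−0.564)·N·0.671.
N = 676.42/(0.671×0.436) = 2312.1 kg/s.
Recycle W = 0.564×2312.1 = 1304 kg/s.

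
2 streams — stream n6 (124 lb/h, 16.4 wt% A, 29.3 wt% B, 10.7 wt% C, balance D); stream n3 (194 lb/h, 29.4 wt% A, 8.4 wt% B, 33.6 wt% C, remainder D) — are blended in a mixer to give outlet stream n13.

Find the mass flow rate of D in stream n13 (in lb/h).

D out = D in = 124×0.436 + 194×0.286 = 109.55 lb/h.

109.5 lb/h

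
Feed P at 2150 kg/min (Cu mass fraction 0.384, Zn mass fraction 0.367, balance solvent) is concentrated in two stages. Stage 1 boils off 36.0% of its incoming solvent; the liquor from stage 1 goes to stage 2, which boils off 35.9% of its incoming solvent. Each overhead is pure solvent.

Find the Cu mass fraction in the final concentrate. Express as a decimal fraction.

0.450

solvent in feed = 2150×0.249 = 535.35 kg/min.
After stage 1: solvent left = (1−0.360)×535.35 = 342.62; stream total = 1957.3 kg/min.
After stage 2: solvent left = (1−0.359)×342.62 = 219.62; final concentrate = 1834.3 kg/min.
Cu fraction = 825.6/1834.3 = 0.450.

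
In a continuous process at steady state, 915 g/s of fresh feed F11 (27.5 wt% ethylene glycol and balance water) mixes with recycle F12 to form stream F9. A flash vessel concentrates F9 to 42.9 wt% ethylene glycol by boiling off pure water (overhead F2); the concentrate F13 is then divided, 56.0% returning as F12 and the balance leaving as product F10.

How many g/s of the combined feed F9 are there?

Overall ethylene glycol balance (none leaves overhead): ethylene glycol in fresh feed = ethylene glycol in product, i.e. 915×0.275 = (1−0.560)·F13·0.429.
F13 = 251.63/(0.429×0.440) = 1333 g/s.
Recycle F12 = 0.560×1333 = 746.5 g/s.
Combined feed F9 = 915 + 746.5 = 1661.5 g/s.

1662 g/s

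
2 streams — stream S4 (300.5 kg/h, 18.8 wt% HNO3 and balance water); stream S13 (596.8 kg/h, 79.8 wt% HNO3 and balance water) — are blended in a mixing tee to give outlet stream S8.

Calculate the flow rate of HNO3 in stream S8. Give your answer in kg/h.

532.7 kg/h

HNO3 out = HNO3 in = 300.5×0.188 + 596.8×0.798 = 532.74 kg/h.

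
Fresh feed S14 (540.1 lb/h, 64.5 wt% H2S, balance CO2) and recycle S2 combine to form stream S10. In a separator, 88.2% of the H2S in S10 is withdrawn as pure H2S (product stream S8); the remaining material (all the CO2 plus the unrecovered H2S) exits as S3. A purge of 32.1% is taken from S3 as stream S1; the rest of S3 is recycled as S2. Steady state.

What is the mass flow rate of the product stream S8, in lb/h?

334 lb/h

H2S in S10: m_A = 540.1×0.645 + (1−0.321)·(1−0.882)·m_A, so m_A = 348.36/0.9199 = 378.71 lb/h.
Product S8 = 0.882×378.71 = 334.02 lb/h.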